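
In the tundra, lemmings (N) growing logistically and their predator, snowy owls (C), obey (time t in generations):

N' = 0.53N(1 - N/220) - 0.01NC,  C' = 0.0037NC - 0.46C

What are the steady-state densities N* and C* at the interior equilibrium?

From dC/dt = 0 with C > 0: 0.0037N* = 0.46, so N* = 124.
Substitute into dN/dt = 0: 0.53(1 - 124/220) = 0.01C*.
The bracket is 0.435, giving C* = 0.23/0.01 = 23.

N* ≈ 124, C* ≈ 23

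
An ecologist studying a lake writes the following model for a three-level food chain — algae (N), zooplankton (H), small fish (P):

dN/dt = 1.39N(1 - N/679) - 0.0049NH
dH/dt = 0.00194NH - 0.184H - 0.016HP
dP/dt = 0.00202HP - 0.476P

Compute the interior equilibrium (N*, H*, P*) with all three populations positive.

N* ≈ 115, H* ≈ 236, P* ≈ 2.44

From dP/dt = 0: 0.00202H* = 0.476, so H* = 236.
From dN/dt = 0: 1.39(1 - N*/679) = 0.0049·236, giving N* = 679·(1 - 0.831) = 115.
From dH/dt = 0: 0.00194·115 - 0.184 = 0.016P*, so P* = 0.039/0.016 = 2.44.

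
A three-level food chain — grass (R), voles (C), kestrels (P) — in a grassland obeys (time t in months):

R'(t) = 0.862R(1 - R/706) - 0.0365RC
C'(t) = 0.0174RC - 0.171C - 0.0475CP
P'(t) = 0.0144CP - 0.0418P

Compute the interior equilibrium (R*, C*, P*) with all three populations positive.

From dP/dt = 0: 0.0144C* = 0.0418, so C* = 2.9.
From dR/dt = 0: 0.862(1 - R*/706) = 0.0365·2.9, giving R* = 706·(1 - 0.123) = 619.
From dC/dt = 0: 0.0174·619 - 0.171 = 0.0475P*, so P* = 10.6/0.0475 = 223.

R* ≈ 619, C* ≈ 2.9, P* ≈ 223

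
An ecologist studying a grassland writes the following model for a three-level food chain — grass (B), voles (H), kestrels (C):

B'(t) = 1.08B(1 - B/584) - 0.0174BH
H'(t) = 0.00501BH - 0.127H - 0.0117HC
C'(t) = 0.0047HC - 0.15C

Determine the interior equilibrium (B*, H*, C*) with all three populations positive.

From dC/dt = 0: 0.0047H* = 0.15, so H* = 31.9.
From dB/dt = 0: 1.08(1 - B*/584) = 0.0174·31.9, giving B* = 584·(1 - 0.514) = 284.
From dH/dt = 0: 0.00501·284 - 0.127 = 0.0117C*, so C* = 1.29/0.0117 = 111.

B* ≈ 284, H* ≈ 31.9, C* ≈ 111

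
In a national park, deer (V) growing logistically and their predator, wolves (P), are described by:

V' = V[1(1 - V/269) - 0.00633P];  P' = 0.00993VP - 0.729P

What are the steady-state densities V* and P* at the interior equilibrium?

From dP/dt = 0 with P > 0: 0.00993V* = 0.729, so V* = 73.4.
Substitute into dV/dt = 0: 1(1 - 73.4/269) = 0.00633P*.
The bracket is 0.727, giving P* = 0.727/0.00633 = 115.

V* ≈ 73.4, P* ≈ 115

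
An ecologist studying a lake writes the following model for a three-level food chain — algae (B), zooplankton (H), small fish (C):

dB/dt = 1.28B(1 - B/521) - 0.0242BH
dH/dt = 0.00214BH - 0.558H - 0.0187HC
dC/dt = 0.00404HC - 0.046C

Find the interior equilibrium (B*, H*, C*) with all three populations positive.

From dC/dt = 0: 0.00404H* = 0.046, so H* = 11.4.
From dB/dt = 0: 1.28(1 - B*/521) = 0.0242·11.4, giving B* = 521·(1 - 0.215) = 409.
From dH/dt = 0: 0.00214·409 - 0.558 = 0.0187C*, so C* = 0.317/0.0187 = 16.9.

B* ≈ 409, H* ≈ 11.4, C* ≈ 16.9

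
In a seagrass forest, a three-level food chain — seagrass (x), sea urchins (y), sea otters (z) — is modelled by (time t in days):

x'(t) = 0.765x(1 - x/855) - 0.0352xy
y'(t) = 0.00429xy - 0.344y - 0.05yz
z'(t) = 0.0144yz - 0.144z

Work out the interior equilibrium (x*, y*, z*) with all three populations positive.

From dz/dt = 0: 0.0144y* = 0.144, so y* = 10.
From dx/dt = 0: 0.765(1 - x*/855) = 0.0352·10, giving x* = 855·(1 - 0.46) = 462.
From dy/dt = 0: 0.00429·462 - 0.344 = 0.05z*, so z* = 1.64/0.05 = 32.7.

x* ≈ 462, y* ≈ 10, z* ≈ 32.7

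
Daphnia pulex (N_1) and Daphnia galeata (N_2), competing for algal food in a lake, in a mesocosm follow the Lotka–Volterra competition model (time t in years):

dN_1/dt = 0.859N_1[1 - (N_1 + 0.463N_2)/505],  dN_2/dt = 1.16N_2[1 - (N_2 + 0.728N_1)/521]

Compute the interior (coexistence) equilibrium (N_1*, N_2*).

N_1* ≈ 398, N_2* ≈ 231

Setting both brackets to zero gives the nullclines N_1 + 0.463N_2 = 505 and 0.728N_1 + N_2 = 521.
Substituting N_2 = 521 - 0.728N_1 into the first: N_1(1 - 0.463·0.728) = 505 - 0.463·521.
So N_1* = 264/0.663 = 398, and then N_2* = 521 - 0.728·398 = 231.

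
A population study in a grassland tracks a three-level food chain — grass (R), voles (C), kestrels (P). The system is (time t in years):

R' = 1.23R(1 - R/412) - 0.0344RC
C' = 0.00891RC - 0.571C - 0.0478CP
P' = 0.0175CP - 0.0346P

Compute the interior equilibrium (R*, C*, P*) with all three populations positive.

R* ≈ 389, C* ≈ 1.98, P* ≈ 60.6

From dP/dt = 0: 0.0175C* = 0.0346, so C* = 1.98.
From dR/dt = 0: 1.23(1 - R*/412) = 0.0344·1.98, giving R* = 412·(1 - 0.0553) = 389.
From dC/dt = 0: 0.00891·389 - 0.571 = 0.0478P*, so P* = 2.9/0.0478 = 60.6.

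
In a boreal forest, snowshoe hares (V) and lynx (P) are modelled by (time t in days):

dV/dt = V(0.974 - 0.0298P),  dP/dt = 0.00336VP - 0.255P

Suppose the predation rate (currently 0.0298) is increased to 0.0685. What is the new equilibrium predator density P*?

At the interior fixed point, setting dV/dt = 0 with V > 0 fixes P* = (prey growth rate)/(VP coefficient) — independent of the other coefficients.
With the change, P* = 0.974/0.0685 = 14.2; it falls from 32.7.

P* ≈ 14.2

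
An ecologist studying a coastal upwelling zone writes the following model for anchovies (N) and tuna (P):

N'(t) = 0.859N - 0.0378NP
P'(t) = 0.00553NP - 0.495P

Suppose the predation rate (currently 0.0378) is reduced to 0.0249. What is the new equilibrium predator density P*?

P* ≈ 34.5

At the interior fixed point, setting dN/dt = 0 with N > 0 fixes P* = (prey growth rate)/(NP coefficient) — independent of the other coefficients.
With the change, P* = 0.859/0.0249 = 34.5; it rises from 22.7.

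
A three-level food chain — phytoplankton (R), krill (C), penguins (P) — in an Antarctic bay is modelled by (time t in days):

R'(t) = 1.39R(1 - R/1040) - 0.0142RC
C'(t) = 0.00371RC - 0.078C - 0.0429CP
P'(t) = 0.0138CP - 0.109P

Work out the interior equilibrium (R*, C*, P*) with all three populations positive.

R* ≈ 956, C* ≈ 7.9, P* ≈ 80.9

From dP/dt = 0: 0.0138C* = 0.109, so C* = 7.9.
From dR/dt = 0: 1.39(1 - R*/1040) = 0.0142·7.9, giving R* = 1040·(1 - 0.0807) = 956.
From dC/dt = 0: 0.00371·956 - 0.078 = 0.0429P*, so P* = 3.47/0.0429 = 80.9.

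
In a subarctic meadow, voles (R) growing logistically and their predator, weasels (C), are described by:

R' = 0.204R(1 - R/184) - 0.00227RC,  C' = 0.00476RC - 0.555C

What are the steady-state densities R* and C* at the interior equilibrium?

R* ≈ 117, C* ≈ 32.9

From dC/dt = 0 with C > 0: 0.00476R* = 0.555, so R* = 117.
Substitute into dR/dt = 0: 0.204(1 - 117/184) = 0.00227C*.
The bracket is 0.366, giving C* = 0.0747/0.00227 = 32.9.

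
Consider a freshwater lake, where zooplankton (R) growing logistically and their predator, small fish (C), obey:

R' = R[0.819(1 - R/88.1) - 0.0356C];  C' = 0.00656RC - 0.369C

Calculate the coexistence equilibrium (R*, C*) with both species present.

R* ≈ 56.2, C* ≈ 8.32

From dC/dt = 0 with C > 0: 0.00656R* = 0.369, so R* = 56.2.
Substitute into dR/dt = 0: 0.819(1 - 56.2/88.1) = 0.0356C*.
The bracket is 0.362, giving C* = 0.296/0.0356 = 8.32.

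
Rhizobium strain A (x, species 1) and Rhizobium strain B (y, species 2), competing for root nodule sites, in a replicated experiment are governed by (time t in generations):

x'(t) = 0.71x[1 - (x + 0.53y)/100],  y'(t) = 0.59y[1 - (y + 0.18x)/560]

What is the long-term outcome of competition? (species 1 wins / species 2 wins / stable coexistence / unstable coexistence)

Compare the nullcline intercepts: K1/α12 = 100/0.53 = 189 < K2 = 560; K2/α21 = 560/0.18 = 3110 > K1 = 100.
Since the inequalities point opposite ways, species 2 can invade but species 1 cannot.

species 2 excludes species 1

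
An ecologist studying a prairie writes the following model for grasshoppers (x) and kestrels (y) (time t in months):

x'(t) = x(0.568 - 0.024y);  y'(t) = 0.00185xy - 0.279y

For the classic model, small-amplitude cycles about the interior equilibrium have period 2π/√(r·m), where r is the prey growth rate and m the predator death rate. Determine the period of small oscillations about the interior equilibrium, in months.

T ≈ 15.8 months

Here r = 0.568 and m = 0.279, so r·m = 0.158.
ω = √0.158 = 0.398 per month, hence T = 2π/ω ≈ 15.8 months.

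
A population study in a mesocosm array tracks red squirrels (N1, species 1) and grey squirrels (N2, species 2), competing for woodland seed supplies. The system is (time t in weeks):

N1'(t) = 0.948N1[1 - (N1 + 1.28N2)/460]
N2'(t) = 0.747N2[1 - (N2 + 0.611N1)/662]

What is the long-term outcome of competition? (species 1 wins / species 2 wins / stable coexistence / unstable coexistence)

species 2 excludes species 1

Compare the nullcline intercepts: K1/α12 = 460/1.28 = 359 < K2 = 662; K2/α21 = 662/0.611 = 1080 > K1 = 460.
Since the inequalities point opposite ways, species 2 can invade but species 1 cannot.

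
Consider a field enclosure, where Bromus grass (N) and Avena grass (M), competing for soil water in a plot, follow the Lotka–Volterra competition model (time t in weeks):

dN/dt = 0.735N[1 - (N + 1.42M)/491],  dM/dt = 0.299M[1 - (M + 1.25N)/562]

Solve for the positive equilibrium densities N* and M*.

N* ≈ 396, M* ≈ 66.8

Setting both brackets to zero gives the nullclines N + 1.42M = 491 and 1.25N + M = 562.
Substituting M = 562 - 1.25N into the first: N(1 - 1.42·1.25) = 491 - 1.42·562.
So N* = -307/-0.775 = 396, and then M* = 562 - 1.25·396 = 66.8.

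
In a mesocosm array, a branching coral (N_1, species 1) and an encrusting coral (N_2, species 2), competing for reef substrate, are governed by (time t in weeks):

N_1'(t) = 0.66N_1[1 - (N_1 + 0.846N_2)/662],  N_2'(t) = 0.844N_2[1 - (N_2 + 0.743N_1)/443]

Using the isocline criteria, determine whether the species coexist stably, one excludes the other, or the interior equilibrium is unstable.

species 1 excludes species 2

Compare the nullcline intercepts: K1/α12 = 662/0.846 = 783 > K2 = 443; K2/α21 = 443/0.743 = 596 < K1 = 662.
Since the inequalities point opposite ways, species 1 can invade but species 2 cannot.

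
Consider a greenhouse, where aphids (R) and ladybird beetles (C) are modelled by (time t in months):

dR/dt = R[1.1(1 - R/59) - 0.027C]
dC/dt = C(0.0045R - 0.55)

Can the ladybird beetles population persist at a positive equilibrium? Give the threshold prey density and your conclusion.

Threshold R = 122; K < 122, so no, the predator goes extinct.

The predator equation gives dC/dt > 0 only when R > 0.55/0.0045 = 122.
Without the predator, R → K = 59. Since 59 < 122, the predator cannot invade.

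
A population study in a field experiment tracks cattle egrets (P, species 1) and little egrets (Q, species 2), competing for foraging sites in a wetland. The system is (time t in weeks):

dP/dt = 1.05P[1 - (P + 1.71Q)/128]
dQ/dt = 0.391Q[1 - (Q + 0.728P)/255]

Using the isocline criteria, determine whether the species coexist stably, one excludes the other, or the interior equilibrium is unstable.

species 2 excludes species 1

Compare the nullcline intercepts: K1/α12 = 128/1.71 = 74.9 < K2 = 255; K2/α21 = 255/0.728 = 350 > K1 = 128.
Since the inequalities point opposite ways, species 2 can invade but species 1 cannot.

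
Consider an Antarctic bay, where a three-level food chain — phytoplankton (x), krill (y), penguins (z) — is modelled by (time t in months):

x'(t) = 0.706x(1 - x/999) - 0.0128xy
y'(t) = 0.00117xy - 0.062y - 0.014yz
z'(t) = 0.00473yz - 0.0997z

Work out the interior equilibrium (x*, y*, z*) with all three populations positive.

x* ≈ 617, y* ≈ 21.1, z* ≈ 47.2

From dz/dt = 0: 0.00473y* = 0.0997, so y* = 21.1.
From dx/dt = 0: 0.706(1 - x*/999) = 0.0128·21.1, giving x* = 999·(1 - 0.382) = 617.
From dy/dt = 0: 0.00117·617 - 0.062 = 0.014z*, so z* = 0.66/0.014 = 47.2.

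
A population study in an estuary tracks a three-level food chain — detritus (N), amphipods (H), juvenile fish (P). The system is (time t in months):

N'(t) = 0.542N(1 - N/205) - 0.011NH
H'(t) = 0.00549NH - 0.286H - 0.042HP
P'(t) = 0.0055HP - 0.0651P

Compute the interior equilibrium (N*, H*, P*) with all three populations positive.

N* ≈ 156, H* ≈ 11.8, P* ≈ 13.5

From dP/dt = 0: 0.0055H* = 0.0651, so H* = 11.8.
From dN/dt = 0: 0.542(1 - N*/205) = 0.011·11.8, giving N* = 205·(1 - 0.24) = 156.
From dH/dt = 0: 0.00549·156 - 0.286 = 0.042P*, so P* = 0.569/0.042 = 13.5.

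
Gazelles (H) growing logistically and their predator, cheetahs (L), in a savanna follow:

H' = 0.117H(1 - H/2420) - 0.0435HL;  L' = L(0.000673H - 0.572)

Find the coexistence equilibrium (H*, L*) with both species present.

H* ≈ 850, L* ≈ 1.75

From dL/dt = 0 with L > 0: 0.000673H* = 0.572, so H* = 850.
Substitute into dH/dt = 0: 0.117(1 - 850/2420) = 0.0435L*.
The bracket is 0.649, giving L* = 0.0759/0.0435 = 1.75.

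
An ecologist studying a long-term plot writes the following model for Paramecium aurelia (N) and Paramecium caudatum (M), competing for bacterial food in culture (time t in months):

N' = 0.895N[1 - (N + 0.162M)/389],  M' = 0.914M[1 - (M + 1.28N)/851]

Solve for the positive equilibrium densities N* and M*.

Setting both brackets to zero gives the nullclines N + 0.162M = 389 and 1.28N + M = 851.
Substituting M = 851 - 1.28N into the first: N(1 - 0.162·1.28) = 389 - 0.162·851.
So N* = 251/0.793 = 317, and then M* = 851 - 1.28·317 = 445.

N* ≈ 317, M* ≈ 445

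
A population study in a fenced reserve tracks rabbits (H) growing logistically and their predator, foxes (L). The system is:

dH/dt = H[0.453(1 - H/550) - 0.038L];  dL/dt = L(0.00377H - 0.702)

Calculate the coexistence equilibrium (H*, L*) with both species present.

H* ≈ 186, L* ≈ 7.89

From dL/dt = 0 with L > 0: 0.00377H* = 0.702, so H* = 186.
Substitute into dH/dt = 0: 0.453(1 - 186/550) = 0.038L*.
The bracket is 0.661, giving L* = 0.3/0.038 = 7.89.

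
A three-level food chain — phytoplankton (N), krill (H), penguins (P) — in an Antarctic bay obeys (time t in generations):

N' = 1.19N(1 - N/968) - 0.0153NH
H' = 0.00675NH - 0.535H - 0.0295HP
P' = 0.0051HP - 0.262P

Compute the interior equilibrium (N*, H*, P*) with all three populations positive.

N* ≈ 329, H* ≈ 51.4, P* ≈ 57.1

From dP/dt = 0: 0.0051H* = 0.262, so H* = 51.4.
From dN/dt = 0: 1.19(1 - N*/968) = 0.0153·51.4, giving N* = 968·(1 - 0.661) = 329.
From dH/dt = 0: 0.00675·329 - 0.535 = 0.0295P*, so P* = 1.68/0.0295 = 57.1.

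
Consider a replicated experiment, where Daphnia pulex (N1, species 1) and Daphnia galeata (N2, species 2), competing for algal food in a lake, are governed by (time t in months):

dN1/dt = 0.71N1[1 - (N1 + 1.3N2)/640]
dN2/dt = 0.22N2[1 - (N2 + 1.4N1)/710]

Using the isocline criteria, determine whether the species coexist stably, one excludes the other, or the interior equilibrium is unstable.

Compare the nullcline intercepts: K1/α12 = 640/1.3 = 492 < K2 = 710; K2/α21 = 710/1.4 = 507 < K1 = 640.
Since both are reversed, neither can invade when rare; the interior point is a saddle.

unstable coexistence (outcome depends on initial conditions)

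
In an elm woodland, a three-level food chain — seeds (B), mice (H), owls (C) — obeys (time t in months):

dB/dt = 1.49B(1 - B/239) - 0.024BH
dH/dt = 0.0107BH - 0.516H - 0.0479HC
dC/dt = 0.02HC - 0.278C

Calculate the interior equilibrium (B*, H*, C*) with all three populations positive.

B* ≈ 185, H* ≈ 13.9, C* ≈ 30.7

From dC/dt = 0: 0.02H* = 0.278, so H* = 13.9.
From dB/dt = 0: 1.49(1 - B*/239) = 0.024·13.9, giving B* = 239·(1 - 0.224) = 185.
From dH/dt = 0: 0.0107·185 - 0.516 = 0.0479C*, so C* = 1.47/0.0479 = 30.7.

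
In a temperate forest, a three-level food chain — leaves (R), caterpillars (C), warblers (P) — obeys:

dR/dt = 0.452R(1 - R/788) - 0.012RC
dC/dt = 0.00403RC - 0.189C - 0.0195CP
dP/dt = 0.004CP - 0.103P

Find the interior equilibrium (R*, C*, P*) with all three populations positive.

From dP/dt = 0: 0.004C* = 0.103, so C* = 25.7.
From dR/dt = 0: 0.452(1 - R*/788) = 0.012·25.7, giving R* = 788·(1 - 0.684) = 249.
From dC/dt = 0: 0.00403·249 - 0.189 = 0.0195P*, so P* = 0.816/0.0195 = 41.8.

R* ≈ 249, C* ≈ 25.7, P* ≈ 41.8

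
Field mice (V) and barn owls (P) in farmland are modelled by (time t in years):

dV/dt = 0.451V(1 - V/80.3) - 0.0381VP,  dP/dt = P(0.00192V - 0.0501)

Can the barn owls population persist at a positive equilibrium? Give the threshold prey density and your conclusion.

The predator equation gives dP/dt > 0 only when V > 0.0501/0.00192 = 26.1.
Without the predator, V → K = 80.3. Since 80.3 > 26.1, the predator can invade and persist.

Threshold V = 26.1; K > 26.1, so yes, the predator persists.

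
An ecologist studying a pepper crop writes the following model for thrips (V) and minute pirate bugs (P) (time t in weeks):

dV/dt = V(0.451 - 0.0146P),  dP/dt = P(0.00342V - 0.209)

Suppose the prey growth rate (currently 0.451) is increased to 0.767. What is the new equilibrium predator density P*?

At the interior fixed point, setting dV/dt = 0 with V > 0 fixes P* = (prey growth rate)/(VP coefficient) — independent of the other coefficients.
With the change, P* = 0.767/0.0146 = 52.5; it rises from 30.9.

P* ≈ 52.5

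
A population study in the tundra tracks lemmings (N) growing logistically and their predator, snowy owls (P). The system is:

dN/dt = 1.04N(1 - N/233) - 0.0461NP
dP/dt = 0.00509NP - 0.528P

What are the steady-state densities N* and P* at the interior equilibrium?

From dP/dt = 0 with P > 0: 0.00509N* = 0.528, so N* = 104.
Substitute into dN/dt = 0: 1.04(1 - 104/233) = 0.0461P*.
The bracket is 0.555, giving P* = 0.577/0.0461 = 12.5.

N* ≈ 104, P* ≈ 12.5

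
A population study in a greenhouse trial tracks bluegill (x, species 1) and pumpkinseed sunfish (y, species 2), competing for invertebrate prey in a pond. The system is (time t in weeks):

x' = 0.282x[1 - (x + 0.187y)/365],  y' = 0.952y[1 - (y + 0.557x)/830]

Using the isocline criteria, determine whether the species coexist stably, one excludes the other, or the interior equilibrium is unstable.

stable coexistence

Compare the nullcline intercepts: K1/α12 = 365/0.187 = 1950 > K2 = 830; K2/α21 = 830/0.557 = 1490 > K1 = 365.
Since both inequalities hold, each species can invade when rare, so the interior equilibrium is stable.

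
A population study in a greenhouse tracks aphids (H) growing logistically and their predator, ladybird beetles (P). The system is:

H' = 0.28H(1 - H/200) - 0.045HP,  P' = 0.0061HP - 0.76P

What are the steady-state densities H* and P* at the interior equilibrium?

H* ≈ 125, P* ≈ 2.35

From dP/dt = 0 with P > 0: 0.0061H* = 0.76, so H* = 125.
Substitute into dH/dt = 0: 0.28(1 - 125/200) = 0.045P*.
The bracket is 0.377, giving P* = 0.106/0.045 = 2.35.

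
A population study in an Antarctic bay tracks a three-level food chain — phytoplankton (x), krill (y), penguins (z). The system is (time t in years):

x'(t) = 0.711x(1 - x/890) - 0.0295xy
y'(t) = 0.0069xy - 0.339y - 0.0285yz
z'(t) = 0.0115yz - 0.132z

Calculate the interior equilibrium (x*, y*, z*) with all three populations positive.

From dz/dt = 0: 0.0115y* = 0.132, so y* = 11.5.
From dx/dt = 0: 0.711(1 - x*/890) = 0.0295·11.5, giving x* = 890·(1 - 0.476) = 466.
From dy/dt = 0: 0.0069·466 - 0.339 = 0.0285z*, so z* = 2.88/0.0285 = 101.

x* ≈ 466, y* ≈ 11.5, z* ≈ 101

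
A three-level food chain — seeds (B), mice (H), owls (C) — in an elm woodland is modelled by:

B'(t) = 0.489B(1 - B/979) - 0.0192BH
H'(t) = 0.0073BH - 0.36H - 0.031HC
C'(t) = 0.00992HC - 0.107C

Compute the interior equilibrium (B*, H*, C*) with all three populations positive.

From dC/dt = 0: 0.00992H* = 0.107, so H* = 10.8.
From dB/dt = 0: 0.489(1 - B*/979) = 0.0192·10.8, giving B* = 979·(1 - 0.424) = 564.
From dH/dt = 0: 0.0073·564 - 0.36 = 0.031C*, so C* = 3.76/0.031 = 121.

B* ≈ 564, H* ≈ 10.8, C* ≈ 121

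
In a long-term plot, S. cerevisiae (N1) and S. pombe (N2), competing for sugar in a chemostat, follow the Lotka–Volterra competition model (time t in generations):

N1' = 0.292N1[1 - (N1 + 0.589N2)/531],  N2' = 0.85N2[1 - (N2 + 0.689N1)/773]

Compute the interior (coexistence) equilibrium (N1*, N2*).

N1* ≈ 127, N2* ≈ 685

Setting both brackets to zero gives the nullclines N1 + 0.589N2 = 531 and 0.689N1 + N2 = 773.
Substituting N2 = 773 - 0.689N1 into the first: N1(1 - 0.589·0.689) = 531 - 0.589·773.
So N1* = 75.7/0.594 = 127, and then N2* = 773 - 0.689·127 = 685.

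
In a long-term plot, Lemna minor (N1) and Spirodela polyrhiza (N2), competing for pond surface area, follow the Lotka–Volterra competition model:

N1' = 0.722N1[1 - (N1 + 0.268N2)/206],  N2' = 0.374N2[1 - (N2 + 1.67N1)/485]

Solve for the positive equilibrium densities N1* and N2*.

N1* ≈ 138, N2* ≈ 255

Setting both brackets to zero gives the nullclines N1 + 0.268N2 = 206 and 1.67N1 + N2 = 485.
Substituting N2 = 485 - 1.67N1 into the first: N1(1 - 0.268·1.67) = 206 - 0.268·485.
So N1* = 76/0.552 = 138, and then N2* = 485 - 1.67·138 = 255.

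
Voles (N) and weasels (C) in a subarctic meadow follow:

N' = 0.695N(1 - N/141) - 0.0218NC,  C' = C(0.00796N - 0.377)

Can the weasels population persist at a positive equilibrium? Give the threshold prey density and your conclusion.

The predator equation gives dC/dt > 0 only when N > 0.377/0.00796 = 47.4.
Without the predator, N → K = 141. Since 141 > 47.4, the predator can invade and persist.

Threshold N = 47.4; K > 47.4, so yes, the predator persists.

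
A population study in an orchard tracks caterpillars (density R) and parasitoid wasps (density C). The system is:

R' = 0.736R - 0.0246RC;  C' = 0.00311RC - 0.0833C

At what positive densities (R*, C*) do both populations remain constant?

Set dC/dt = 0 with C > 0: 0.00311R - 0.0833 = 0, so R* = 0.0833/0.00311 = 26.8.
Set dR/dt = 0 with R > 0: 0.736 - 0.0246C = 0, so C* = 0.736/0.0246 = 29.9.

R* ≈ 26.8, C* ≈ 29.9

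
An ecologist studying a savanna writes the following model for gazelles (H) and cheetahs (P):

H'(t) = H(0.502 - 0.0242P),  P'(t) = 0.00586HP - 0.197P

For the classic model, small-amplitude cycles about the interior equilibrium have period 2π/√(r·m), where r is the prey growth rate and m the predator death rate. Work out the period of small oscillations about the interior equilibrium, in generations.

T ≈ 20 generations

Here r = 0.502 and m = 0.197, so r·m = 0.0989.
ω = √0.0989 = 0.314 per generation, hence T = 2π/ω ≈ 20 generations.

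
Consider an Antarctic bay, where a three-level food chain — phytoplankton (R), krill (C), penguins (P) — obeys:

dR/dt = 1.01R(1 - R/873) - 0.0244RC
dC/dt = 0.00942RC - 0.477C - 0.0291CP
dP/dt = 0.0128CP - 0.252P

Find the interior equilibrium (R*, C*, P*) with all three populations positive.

From dP/dt = 0: 0.0128C* = 0.252, so C* = 19.7.
From dR/dt = 0: 1.01(1 - R*/873) = 0.0244·19.7, giving R* = 873·(1 - 0.476) = 458.
From dC/dt = 0: 0.00942·458 - 0.477 = 0.0291P*, so P* = 3.84/0.0291 = 132.

R* ≈ 458, C* ≈ 19.7, P* ≈ 132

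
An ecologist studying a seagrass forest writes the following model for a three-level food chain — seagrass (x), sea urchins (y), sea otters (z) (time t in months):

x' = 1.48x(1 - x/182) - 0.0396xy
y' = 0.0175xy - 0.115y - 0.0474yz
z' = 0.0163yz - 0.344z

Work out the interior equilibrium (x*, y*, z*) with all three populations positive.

x* ≈ 79.2, y* ≈ 21.1, z* ≈ 26.8

From dz/dt = 0: 0.0163y* = 0.344, so y* = 21.1.
From dx/dt = 0: 1.48(1 - x*/182) = 0.0396·21.1, giving x* = 182·(1 - 0.565) = 79.2.
From dy/dt = 0: 0.0175·79.2 - 0.115 = 0.0474z*, so z* = 1.27/0.0474 = 26.8.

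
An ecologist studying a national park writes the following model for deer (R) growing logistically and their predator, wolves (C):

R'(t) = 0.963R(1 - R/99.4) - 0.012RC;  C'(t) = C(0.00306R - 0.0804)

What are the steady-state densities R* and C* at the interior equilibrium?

From dC/dt = 0 with C > 0: 0.00306R* = 0.0804, so R* = 26.3.
Substitute into dR/dt = 0: 0.963(1 - 26.3/99.4) = 0.012C*.
The bracket is 0.736, giving C* = 0.708/0.012 = 59.

R* ≈ 26.3, C* ≈ 59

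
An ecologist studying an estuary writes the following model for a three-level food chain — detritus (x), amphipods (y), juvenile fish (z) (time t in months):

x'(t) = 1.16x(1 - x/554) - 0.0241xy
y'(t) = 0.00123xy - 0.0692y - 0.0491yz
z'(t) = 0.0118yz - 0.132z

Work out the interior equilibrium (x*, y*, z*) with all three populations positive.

x* ≈ 425, y* ≈ 11.2, z* ≈ 9.24

From dz/dt = 0: 0.0118y* = 0.132, so y* = 11.2.
From dx/dt = 0: 1.16(1 - x*/554) = 0.0241·11.2, giving x* = 554·(1 - 0.232) = 425.
From dy/dt = 0: 0.00123·425 - 0.0692 = 0.0491z*, so z* = 0.454/0.0491 = 9.24.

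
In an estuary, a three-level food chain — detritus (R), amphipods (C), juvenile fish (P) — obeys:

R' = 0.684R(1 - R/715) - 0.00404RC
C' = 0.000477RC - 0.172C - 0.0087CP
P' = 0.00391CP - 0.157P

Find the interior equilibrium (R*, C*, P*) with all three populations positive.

From dP/dt = 0: 0.00391C* = 0.157, so C* = 40.2.
From dR/dt = 0: 0.684(1 - R*/715) = 0.00404·40.2, giving R* = 715·(1 - 0.237) = 545.
From dC/dt = 0: 0.000477·545 - 0.172 = 0.0087P*, so P* = 0.0882/0.0087 = 10.1.

R* ≈ 545, C* ≈ 40.2, P* ≈ 10.1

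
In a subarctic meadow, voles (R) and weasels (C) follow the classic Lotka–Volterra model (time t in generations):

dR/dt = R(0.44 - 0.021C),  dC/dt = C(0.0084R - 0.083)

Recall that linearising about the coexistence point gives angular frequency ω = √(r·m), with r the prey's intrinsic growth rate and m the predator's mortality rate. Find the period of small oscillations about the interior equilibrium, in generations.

T ≈ 32.9 generations

Here r = 0.44 and m = 0.083, so r·m = 0.0365.
ω = √0.0365 = 0.191 per generation, hence T = 2π/ω ≈ 32.9 generations.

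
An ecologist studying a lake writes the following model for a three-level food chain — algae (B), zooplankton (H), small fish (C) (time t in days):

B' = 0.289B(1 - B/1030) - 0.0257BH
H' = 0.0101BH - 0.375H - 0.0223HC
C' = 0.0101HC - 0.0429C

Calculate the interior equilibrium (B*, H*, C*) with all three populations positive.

B* ≈ 641, H* ≈ 4.25, C* ≈ 273

From dC/dt = 0: 0.0101H* = 0.0429, so H* = 4.25.
From dB/dt = 0: 0.289(1 - B*/1030) = 0.0257·4.25, giving B* = 1030·(1 - 0.378) = 641.
From dH/dt = 0: 0.0101·641 - 0.375 = 0.0223C*, so C* = 6.1/0.0223 = 273.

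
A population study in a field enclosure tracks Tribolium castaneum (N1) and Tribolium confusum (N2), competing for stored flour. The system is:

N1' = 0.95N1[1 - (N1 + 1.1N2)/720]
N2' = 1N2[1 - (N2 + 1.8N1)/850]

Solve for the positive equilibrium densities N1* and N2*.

N1* ≈ 219, N2* ≈ 455

Setting both brackets to zero gives the nullclines N1 + 1.1N2 = 720 and 1.8N1 + N2 = 850.
Substituting N2 = 850 - 1.8N1 into the first: N1(1 - 1.1·1.8) = 720 - 1.1·850.
So N1* = -215/-0.98 = 219, and then N2* = 850 - 1.8·219 = 455.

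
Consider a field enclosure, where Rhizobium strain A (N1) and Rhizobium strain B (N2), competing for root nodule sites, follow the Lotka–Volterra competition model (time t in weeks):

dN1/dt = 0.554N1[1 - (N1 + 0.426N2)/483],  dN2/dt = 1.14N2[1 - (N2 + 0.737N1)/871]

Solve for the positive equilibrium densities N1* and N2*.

N1* ≈ 163, N2* ≈ 751

Setting both brackets to zero gives the nullclines N1 + 0.426N2 = 483 and 0.737N1 + N2 = 871.
Substituting N2 = 871 - 0.737N1 into the first: N1(1 - 0.426·0.737) = 483 - 0.426·871.
So N1* = 112/0.686 = 163, and then N2* = 871 - 0.737·163 = 751.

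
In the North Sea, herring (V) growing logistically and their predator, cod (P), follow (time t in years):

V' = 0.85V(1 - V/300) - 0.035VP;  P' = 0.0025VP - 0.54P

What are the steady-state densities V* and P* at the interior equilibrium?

V* ≈ 216, P* ≈ 6.8

From dP/dt = 0 with P > 0: 0.0025V* = 0.54, so V* = 216.
Substitute into dV/dt = 0: 0.85(1 - 216/300) = 0.035P*.
The bracket is 0.28, giving P* = 0.238/0.035 = 6.8.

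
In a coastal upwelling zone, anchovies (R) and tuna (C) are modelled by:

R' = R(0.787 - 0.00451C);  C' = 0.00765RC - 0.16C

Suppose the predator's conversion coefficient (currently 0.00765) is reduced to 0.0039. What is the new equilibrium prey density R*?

At the interior fixed point, setting dC/dt = 0 with C > 0 fixes R* = (predator death rate)/(RC coefficient) — independent of the other coefficients.
With the change, R* = 0.16/0.0039 = 41; it rises from 20.9.

R* ≈ 41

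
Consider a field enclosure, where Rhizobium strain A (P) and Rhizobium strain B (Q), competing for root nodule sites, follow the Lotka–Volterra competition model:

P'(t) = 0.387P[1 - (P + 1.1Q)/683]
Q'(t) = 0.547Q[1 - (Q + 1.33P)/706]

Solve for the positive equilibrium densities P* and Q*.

P* ≈ 202, Q* ≈ 437

Setting both brackets to zero gives the nullclines P + 1.1Q = 683 and 1.33P + Q = 706.
Substituting Q = 706 - 1.33P into the first: P(1 - 1.1·1.33) = 683 - 1.1·706.
So P* = -93.6/-0.463 = 202, and then Q* = 706 - 1.33·202 = 437.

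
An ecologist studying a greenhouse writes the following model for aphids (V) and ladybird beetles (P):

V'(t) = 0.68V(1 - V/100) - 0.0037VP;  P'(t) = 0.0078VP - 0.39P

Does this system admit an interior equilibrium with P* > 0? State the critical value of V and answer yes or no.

The predator equation gives dP/dt > 0 only when V > 0.39/0.0078 = 50.
Without the predator, V → K = 100. Since 100 > 50, the predator can invade and persist.

Threshold V = 50; K > 50, so yes, the predator persists.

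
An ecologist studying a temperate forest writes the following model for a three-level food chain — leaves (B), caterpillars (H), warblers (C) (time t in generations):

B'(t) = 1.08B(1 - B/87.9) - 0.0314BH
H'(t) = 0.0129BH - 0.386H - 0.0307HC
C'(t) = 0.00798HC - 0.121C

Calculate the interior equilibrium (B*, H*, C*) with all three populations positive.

From dC/dt = 0: 0.00798H* = 0.121, so H* = 15.2.
From dB/dt = 0: 1.08(1 - B*/87.9) = 0.0314·15.2, giving B* = 87.9·(1 - 0.441) = 49.1.
From dH/dt = 0: 0.0129·49.1 - 0.386 = 0.0307C*, so C* = 0.248/0.0307 = 8.08.

B* ≈ 49.1, H* ≈ 15.2, C* ≈ 8.08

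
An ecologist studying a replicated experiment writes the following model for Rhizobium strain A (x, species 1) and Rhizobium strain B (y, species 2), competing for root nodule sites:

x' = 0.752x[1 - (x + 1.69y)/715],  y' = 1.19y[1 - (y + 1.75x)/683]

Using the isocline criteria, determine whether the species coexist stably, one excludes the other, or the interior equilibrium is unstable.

Compare the nullcline intercepts: K1/α12 = 715/1.69 = 423 < K2 = 683; K2/α21 = 683/1.75 = 390 < K1 = 715.
Since both are reversed, neither can invade when rare; the interior point is a saddle.

unstable coexistence (outcome depends on initial conditions)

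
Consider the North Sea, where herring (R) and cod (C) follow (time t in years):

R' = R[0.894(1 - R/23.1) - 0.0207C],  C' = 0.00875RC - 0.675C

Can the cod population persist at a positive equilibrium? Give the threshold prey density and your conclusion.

Threshold R = 77.1; K < 77.1, so no, the predator goes extinct.

The predator equation gives dC/dt > 0 only when R > 0.675/0.00875 = 77.1.
Without the predator, R → K = 23.1. Since 23.1 < 77.1, the predator cannot invade.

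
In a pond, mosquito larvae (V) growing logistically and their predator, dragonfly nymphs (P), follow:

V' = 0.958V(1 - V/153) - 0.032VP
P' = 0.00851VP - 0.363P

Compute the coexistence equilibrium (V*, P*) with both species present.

V* ≈ 42.7, P* ≈ 21.6

From dP/dt = 0 with P > 0: 0.00851V* = 0.363, so V* = 42.7.
Substitute into dV/dt = 0: 0.958(1 - 42.7/153) = 0.032P*.
The bracket is 0.721, giving P* = 0.691/0.032 = 21.6.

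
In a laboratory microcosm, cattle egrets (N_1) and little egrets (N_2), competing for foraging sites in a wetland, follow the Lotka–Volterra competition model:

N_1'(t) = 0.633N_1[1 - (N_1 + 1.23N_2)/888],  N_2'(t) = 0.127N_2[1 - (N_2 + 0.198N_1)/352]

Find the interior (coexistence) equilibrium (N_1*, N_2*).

N_1* ≈ 602, N_2* ≈ 233

Setting both brackets to zero gives the nullclines N_1 + 1.23N_2 = 888 and 0.198N_1 + N_2 = 352.
Substituting N_2 = 352 - 0.198N_1 into the first: N_1(1 - 1.23·0.198) = 888 - 1.23·352.
So N_1* = 455/0.756 = 602, and then N_2* = 352 - 0.198·602 = 233.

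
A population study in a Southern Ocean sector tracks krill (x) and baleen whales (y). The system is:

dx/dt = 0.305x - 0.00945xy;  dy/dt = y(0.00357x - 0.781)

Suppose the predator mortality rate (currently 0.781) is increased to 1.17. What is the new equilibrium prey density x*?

x* ≈ 328

At the interior fixed point, setting dy/dt = 0 with y > 0 fixes x* = (predator death rate)/(xy coefficient) — independent of the other coefficients.
With the change, x* = 1.17/0.00357 = 328; it rises from 219.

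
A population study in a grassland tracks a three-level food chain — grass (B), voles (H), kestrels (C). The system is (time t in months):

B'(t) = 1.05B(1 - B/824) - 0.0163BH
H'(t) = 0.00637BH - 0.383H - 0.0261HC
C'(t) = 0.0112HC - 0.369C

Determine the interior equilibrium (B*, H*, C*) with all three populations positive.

From dC/dt = 0: 0.0112H* = 0.369, so H* = 32.9.
From dB/dt = 0: 1.05(1 - B*/824) = 0.0163·32.9, giving B* = 824·(1 - 0.511) = 403.
From dH/dt = 0: 0.00637·403 - 0.383 = 0.0261C*, so C* = 2.18/0.0261 = 83.6.

B* ≈ 403, H* ≈ 32.9, C* ≈ 83.6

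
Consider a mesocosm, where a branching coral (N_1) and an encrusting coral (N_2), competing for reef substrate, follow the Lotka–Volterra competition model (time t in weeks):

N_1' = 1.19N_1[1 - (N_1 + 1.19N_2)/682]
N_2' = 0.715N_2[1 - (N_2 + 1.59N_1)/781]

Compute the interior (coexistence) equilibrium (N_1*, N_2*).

Setting both brackets to zero gives the nullclines N_1 + 1.19N_2 = 682 and 1.59N_1 + N_2 = 781.
Substituting N_2 = 781 - 1.59N_1 into the first: N_1(1 - 1.19·1.59) = 682 - 1.19·781.
So N_1* = -247/-0.892 = 277, and then N_2* = 781 - 1.59·277 = 340.

N_1* ≈ 277, N_2* ≈ 340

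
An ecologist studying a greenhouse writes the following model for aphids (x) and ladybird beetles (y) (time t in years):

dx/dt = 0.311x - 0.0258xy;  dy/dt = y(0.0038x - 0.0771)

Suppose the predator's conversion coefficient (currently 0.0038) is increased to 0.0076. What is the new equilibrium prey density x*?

x* ≈ 10.1

At the interior fixed point, setting dy/dt = 0 with y > 0 fixes x* = (predator death rate)/(xy coefficient) — independent of the other coefficients.
With the change, x* = 0.0771/0.0076 = 10.1; it falls from 20.3.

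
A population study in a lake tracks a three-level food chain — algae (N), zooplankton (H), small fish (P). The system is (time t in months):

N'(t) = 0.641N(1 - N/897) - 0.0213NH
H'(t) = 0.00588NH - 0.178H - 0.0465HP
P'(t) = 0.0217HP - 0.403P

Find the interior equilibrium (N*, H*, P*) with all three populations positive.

N* ≈ 343, H* ≈ 18.6, P* ≈ 39.6

From dP/dt = 0: 0.0217H* = 0.403, so H* = 18.6.
From dN/dt = 0: 0.641(1 - N*/897) = 0.0213·18.6, giving N* = 897·(1 - 0.617) = 343.
From dH/dt = 0: 0.00588·343 - 0.178 = 0.0465P*, so P* = 1.84/0.0465 = 39.6.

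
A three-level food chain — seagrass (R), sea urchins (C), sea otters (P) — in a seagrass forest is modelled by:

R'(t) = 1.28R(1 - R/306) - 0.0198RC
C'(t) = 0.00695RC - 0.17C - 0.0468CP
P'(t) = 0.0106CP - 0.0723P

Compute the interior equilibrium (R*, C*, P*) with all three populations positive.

R* ≈ 274, C* ≈ 6.82, P* ≈ 37

From dP/dt = 0: 0.0106C* = 0.0723, so C* = 6.82.
From dR/dt = 0: 1.28(1 - R*/306) = 0.0198·6.82, giving R* = 306·(1 - 0.106) = 274.
From dC/dt = 0: 0.00695·274 - 0.17 = 0.0468P*, so P* = 1.73/0.0468 = 37.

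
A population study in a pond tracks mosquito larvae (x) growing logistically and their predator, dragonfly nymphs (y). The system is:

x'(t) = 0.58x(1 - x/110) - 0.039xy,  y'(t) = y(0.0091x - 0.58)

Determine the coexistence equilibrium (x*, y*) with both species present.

From dy/dt = 0 with y > 0: 0.0091x* = 0.58, so x* = 63.7.
Substitute into dx/dt = 0: 0.58(1 - 63.7/110) = 0.039y*.
The bracket is 0.421, giving y* = 0.244/0.039 = 6.25.

x* ≈ 63.7, y* ≈ 6.25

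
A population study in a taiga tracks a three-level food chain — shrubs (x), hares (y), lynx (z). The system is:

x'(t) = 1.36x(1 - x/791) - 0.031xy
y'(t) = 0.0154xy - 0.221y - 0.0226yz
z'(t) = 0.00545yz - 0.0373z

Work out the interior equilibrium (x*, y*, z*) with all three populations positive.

x* ≈ 668, y* ≈ 6.84, z* ≈ 445

From dz/dt = 0: 0.00545y* = 0.0373, so y* = 6.84.
From dx/dt = 0: 1.36(1 - x*/791) = 0.031·6.84, giving x* = 791·(1 - 0.156) = 668.
From dy/dt = 0: 0.0154·668 - 0.221 = 0.0226z*, so z* = 10.1/0.0226 = 445.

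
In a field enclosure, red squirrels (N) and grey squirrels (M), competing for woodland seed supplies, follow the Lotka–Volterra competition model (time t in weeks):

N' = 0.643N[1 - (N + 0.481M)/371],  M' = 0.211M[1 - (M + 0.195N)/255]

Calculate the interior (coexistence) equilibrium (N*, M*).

N* ≈ 274, M* ≈ 202

Setting both brackets to zero gives the nullclines N + 0.481M = 371 and 0.195N + M = 255.
Substituting M = 255 - 0.195N into the first: N(1 - 0.481·0.195) = 371 - 0.481·255.
So N* = 248/0.906 = 274, and then M* = 255 - 0.195·274 = 202.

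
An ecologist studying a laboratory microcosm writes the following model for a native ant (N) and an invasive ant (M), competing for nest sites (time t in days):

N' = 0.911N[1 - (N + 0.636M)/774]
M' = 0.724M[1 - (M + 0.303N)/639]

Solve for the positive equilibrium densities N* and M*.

N* ≈ 455, M* ≈ 501

Setting both brackets to zero gives the nullclines N + 0.636M = 774 and 0.303N + M = 639.
Substituting M = 639 - 0.303N into the first: N(1 - 0.636·0.303) = 774 - 0.636·639.
So N* = 368/0.807 = 455, and then M* = 639 - 0.303·455 = 501.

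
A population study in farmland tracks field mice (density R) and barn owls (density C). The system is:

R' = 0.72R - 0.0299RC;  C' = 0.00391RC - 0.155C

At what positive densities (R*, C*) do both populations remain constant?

R* ≈ 39.6, C* ≈ 24.1

Set dC/dt = 0 with C > 0: 0.00391R - 0.155 = 0, so R* = 0.155/0.00391 = 39.6.
Set dR/dt = 0 with R > 0: 0.72 - 0.0299C = 0, so C* = 0.72/0.0299 = 24.1.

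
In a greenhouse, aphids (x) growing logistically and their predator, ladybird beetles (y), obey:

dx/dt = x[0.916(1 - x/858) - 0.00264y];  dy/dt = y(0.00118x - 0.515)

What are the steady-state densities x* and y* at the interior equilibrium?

From dy/dt = 0 with y > 0: 0.00118x* = 0.515, so x* = 436.
Substitute into dx/dt = 0: 0.916(1 - 436/858) = 0.00264y*.
The bracket is 0.491, giving y* = 0.45/0.00264 = 170.

x* ≈ 436, y* ≈ 170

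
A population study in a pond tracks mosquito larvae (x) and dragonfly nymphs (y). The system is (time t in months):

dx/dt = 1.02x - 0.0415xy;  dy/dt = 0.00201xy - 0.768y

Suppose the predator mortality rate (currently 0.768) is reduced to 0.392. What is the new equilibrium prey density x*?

At the interior fixed point, setting dy/dt = 0 with y > 0 fixes x* = (predator death rate)/(xy coefficient) — independent of the other coefficients.
With the change, x* = 0.392/0.00201 = 195; it falls from 382.

x* ≈ 195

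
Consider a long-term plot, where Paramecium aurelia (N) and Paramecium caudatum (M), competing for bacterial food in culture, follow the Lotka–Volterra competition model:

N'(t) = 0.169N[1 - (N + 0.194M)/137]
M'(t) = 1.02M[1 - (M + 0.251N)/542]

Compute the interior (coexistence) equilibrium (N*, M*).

Setting both brackets to zero gives the nullclines N + 0.194M = 137 and 0.251N + M = 542.
Substituting M = 542 - 0.251N into the first: N(1 - 0.194·0.251) = 137 - 0.194·542.
So N* = 31.9/0.951 = 33.5, and then M* = 542 - 0.251·33.5 = 534.

N* ≈ 33.5, M* ≈ 534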